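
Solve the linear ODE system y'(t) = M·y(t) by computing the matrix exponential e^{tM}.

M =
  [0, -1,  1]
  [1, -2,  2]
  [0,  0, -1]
e^{tM} =
  [t*exp(-t) + exp(-t), -t*exp(-t), -t^2*exp(-t)/2 + t*exp(-t)]
  [t*exp(-t), -t*exp(-t) + exp(-t), -t^2*exp(-t)/2 + 2*t*exp(-t)]
  [0, 0, exp(-t)]

Strategy: write M = P · J · P⁻¹ where J is a Jordan canonical form, so e^{tM} = P · e^{tJ} · P⁻¹, and e^{tJ} can be computed block-by-block.

M has Jordan form
J =
  [-1,  1,  0]
  [ 0, -1,  1]
  [ 0,  0, -1]
(up to reordering of blocks).

Per-block formulas:
  For a 3×3 Jordan block J_3(-1): exp(t · J_3(-1)) = e^(-1t)·(I + t·N + (t^2/2)·N^2), where N is the 3×3 nilpotent shift.

After assembling e^{tJ} and conjugating by P, we get:

e^{tM} =
  [t*exp(-t) + exp(-t), -t*exp(-t), -t^2*exp(-t)/2 + t*exp(-t)]
  [t*exp(-t), -t*exp(-t) + exp(-t), -t^2*exp(-t)/2 + 2*t*exp(-t)]
  [0, 0, exp(-t)]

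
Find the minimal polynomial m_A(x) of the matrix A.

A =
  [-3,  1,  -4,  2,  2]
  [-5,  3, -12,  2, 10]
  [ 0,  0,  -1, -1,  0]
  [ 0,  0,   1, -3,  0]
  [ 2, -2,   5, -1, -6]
x^2 + 4*x + 4

The characteristic polynomial is χ_A(x) = (x + 2)^5, so the eigenvalues are known. The minimal polynomial is
  m_A(x) = Π_λ (x − λ)^{k_λ}
where k_λ is the size of the *largest* Jordan block for λ (equivalently, the smallest k with (A − λI)^k v = 0 for every generalised eigenvector v of λ).

  λ = -2: largest Jordan block has size 2, contributing (x + 2)^2

So m_A(x) = (x + 2)^2 = x^2 + 4*x + 4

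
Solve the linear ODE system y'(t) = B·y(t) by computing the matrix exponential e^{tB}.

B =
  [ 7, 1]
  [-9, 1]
e^{tB} =
  [3*t*exp(4*t) + exp(4*t), t*exp(4*t)]
  [-9*t*exp(4*t), -3*t*exp(4*t) + exp(4*t)]

Strategy: write B = P · J · P⁻¹ where J is a Jordan canonical form, so e^{tB} = P · e^{tJ} · P⁻¹, and e^{tJ} can be computed block-by-block.

B has Jordan form
J =
  [4, 1]
  [0, 4]
(up to reordering of blocks).

Per-block formulas:
  For a 2×2 Jordan block J_2(4): exp(t · J_2(4)) = e^(4t)·(I + t·N), where N is the 2×2 nilpotent shift.

After assembling e^{tJ} and conjugating by P, we get:

e^{tB} =
  [3*t*exp(4*t) + exp(4*t), t*exp(4*t)]
  [-9*t*exp(4*t), -3*t*exp(4*t) + exp(4*t)]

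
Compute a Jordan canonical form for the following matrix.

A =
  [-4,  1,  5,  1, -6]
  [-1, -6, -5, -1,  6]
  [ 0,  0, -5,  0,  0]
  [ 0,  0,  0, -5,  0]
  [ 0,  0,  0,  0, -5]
J_2(-5) ⊕ J_1(-5) ⊕ J_1(-5) ⊕ J_1(-5)

The characteristic polynomial is
  det(x·I − A) = x^5 + 25*x^4 + 250*x^3 + 1250*x^2 + 3125*x + 3125 = (x + 5)^5

Eigenvalues and multiplicities (the geometric multiplicity of λ is n − rank(A − λI), which equals the number of Jordan blocks for λ):
  λ = -5: algebraic multiplicity = 5, geometric multiplicity = 4

Determining the block sizes for each eigenvalue:
  λ = -5: 4 blocks summing to 5 forces exactly one block of size 2 and the rest size 1 → block sizes [2, 1, 1, 1]

Assembling the blocks gives a Jordan form
J =
  [-5,  1,  0,  0,  0]
  [ 0, -5,  0,  0,  0]
  [ 0,  0, -5,  0,  0]
  [ 0,  0,  0, -5,  0]
  [ 0,  0,  0,  0, -5]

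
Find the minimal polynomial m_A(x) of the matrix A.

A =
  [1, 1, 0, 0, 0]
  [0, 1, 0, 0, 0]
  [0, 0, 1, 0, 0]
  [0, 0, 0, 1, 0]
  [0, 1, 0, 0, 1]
x^2 - 2*x + 1

The characteristic polynomial is χ_A(x) = (x - 1)^5, so the eigenvalues are known. The minimal polynomial is
  m_A(x) = Π_λ (x − λ)^{k_λ}
where k_λ is the size of the *largest* Jordan block for λ (equivalently, the smallest k with (A − λI)^k v = 0 for every generalised eigenvector v of λ).

  λ = 1: largest Jordan block has size 2, contributing (x − 1)^2

So m_A(x) = (x - 1)^2 = x^2 - 2*x + 1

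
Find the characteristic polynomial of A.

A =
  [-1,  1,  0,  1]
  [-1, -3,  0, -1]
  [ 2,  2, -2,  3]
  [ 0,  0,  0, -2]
x^4 + 8*x^3 + 24*x^2 + 32*x + 16

Expanding det(x·I − A) (e.g. by cofactor expansion or by noting that A is similar to its Jordan form J, which has the same characteristic polynomial as A) gives
  χ_A(x) = x^4 + 8*x^3 + 24*x^2 + 32*x + 16
which factors as (x + 2)^4. The eigenvalues (with algebraic multiplicities) are λ = -2 with multiplicity 4.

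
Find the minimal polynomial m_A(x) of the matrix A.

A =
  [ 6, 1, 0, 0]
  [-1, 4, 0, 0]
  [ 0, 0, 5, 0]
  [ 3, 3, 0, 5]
x^2 - 10*x + 25

The characteristic polynomial is χ_A(x) = (x - 5)^4, so the eigenvalues are known. The minimal polynomial is
  m_A(x) = Π_λ (x − λ)^{k_λ}
where k_λ is the size of the *largest* Jordan block for λ (equivalently, the smallest k with (A − λI)^k v = 0 for every generalised eigenvector v of λ).

  λ = 5: largest Jordan block has size 2, contributing (x − 5)^2

So m_A(x) = (x - 5)^2 = x^2 - 10*x + 25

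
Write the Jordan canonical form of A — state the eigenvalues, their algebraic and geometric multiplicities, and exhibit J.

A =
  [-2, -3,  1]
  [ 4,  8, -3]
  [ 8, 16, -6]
J_3(0)

The characteristic polynomial is
  det(x·I − A) = x^3

Eigenvalues and multiplicities (the geometric multiplicity of λ is n − rank(A − λI), which equals the number of Jordan blocks for λ):
  λ = 0: algebraic multiplicity = 3, geometric multiplicity = 1

Determining the block sizes for each eigenvalue:
  λ = 0: one block (gm = 1), so the single block has size am = 3 → block sizes [3]

Assembling the blocks gives a Jordan form
J =
  [0, 1, 0]
  [0, 0, 1]
  [0, 0, 0]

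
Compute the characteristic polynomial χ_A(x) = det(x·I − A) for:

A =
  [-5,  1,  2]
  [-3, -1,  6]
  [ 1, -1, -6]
x^3 + 12*x^2 + 48*x + 64

Expanding det(x·I − A) (e.g. by cofactor expansion or by noting that A is similar to its Jordan form J, which has the same characteristic polynomial as A) gives
  χ_A(x) = x^3 + 12*x^2 + 48*x + 64
which factors as (x + 4)^3. The eigenvalues (with algebraic multiplicities) are λ = -4 with multiplicity 3.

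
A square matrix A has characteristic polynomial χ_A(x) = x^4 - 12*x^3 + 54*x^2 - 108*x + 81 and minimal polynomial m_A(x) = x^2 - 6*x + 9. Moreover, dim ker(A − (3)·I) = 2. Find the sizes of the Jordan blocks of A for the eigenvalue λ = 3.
Block sizes for λ = 3: [2, 2]

Step 1 — from the characteristic polynomial, algebraic multiplicity of λ = 3 is 4. From dim ker(A − (3)·I) = 2, there are exactly 2 Jordan blocks for λ = 3.
Step 2 — from the minimal polynomial, the factor (x − 3)^2 tells us the largest block for λ = 3 has size 2.
Step 3 — with total size 4, 2 blocks, and largest block 2, the block sizes (in nonincreasing order) are [2, 2].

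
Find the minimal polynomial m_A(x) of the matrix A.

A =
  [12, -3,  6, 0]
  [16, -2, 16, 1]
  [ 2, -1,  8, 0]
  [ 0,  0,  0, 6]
x^3 - 18*x^2 + 108*x - 216

The characteristic polynomial is χ_A(x) = (x - 6)^4, so the eigenvalues are known. The minimal polynomial is
  m_A(x) = Π_λ (x − λ)^{k_λ}
where k_λ is the size of the *largest* Jordan block for λ (equivalently, the smallest k with (A − λI)^k v = 0 for every generalised eigenvector v of λ).

  λ = 6: largest Jordan block has size 3, contributing (x − 6)^3

So m_A(x) = (x - 6)^3 = x^3 - 18*x^2 + 108*x - 216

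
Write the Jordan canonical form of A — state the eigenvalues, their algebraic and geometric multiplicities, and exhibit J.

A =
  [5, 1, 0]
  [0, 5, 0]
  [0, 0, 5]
J_2(5) ⊕ J_1(5)

The characteristic polynomial is
  det(x·I − A) = x^3 - 15*x^2 + 75*x - 125 = (x - 5)^3

Eigenvalues and multiplicities (the geometric multiplicity of λ is n − rank(A − λI), which equals the number of Jordan blocks for λ):
  λ = 5: algebraic multiplicity = 3, geometric multiplicity = 2

Determining the block sizes for each eigenvalue:
  λ = 5: 2 blocks summing to 3 forces exactly one block of size 2 and the rest size 1 → block sizes [2, 1]

Assembling the blocks gives a Jordan form
J =
  [5, 1, 0]
  [0, 5, 0]
  [0, 0, 5]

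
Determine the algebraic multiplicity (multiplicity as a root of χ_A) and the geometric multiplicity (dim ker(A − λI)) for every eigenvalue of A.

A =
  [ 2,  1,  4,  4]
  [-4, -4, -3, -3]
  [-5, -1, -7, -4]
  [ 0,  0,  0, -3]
λ = -3: alg = 4, geom = 2

Step 1 — factor the characteristic polynomial to read off the algebraic multiplicities:
  χ_A(x) = (x + 3)^4

Step 2 — compute geometric multiplicities via the rank-nullity identity g(λ) = n − rank(A − λI):
  rank(A − (-3)·I) = 2, so dim ker(A − (-3)·I) = n − 2 = 2

Summary:
  λ = -3: algebraic multiplicity = 4, geometric multiplicity = 2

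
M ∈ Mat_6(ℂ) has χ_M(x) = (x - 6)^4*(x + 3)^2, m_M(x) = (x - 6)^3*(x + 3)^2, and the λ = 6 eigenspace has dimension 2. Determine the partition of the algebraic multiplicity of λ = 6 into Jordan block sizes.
Block sizes for λ = 6: [3, 1]

Step 1 — from the characteristic polynomial, algebraic multiplicity of λ = 6 is 4. From dim ker(M − (6)·I) = 2, there are exactly 2 Jordan blocks for λ = 6.
Step 2 — from the minimal polynomial, the factor (x − 6)^3 tells us the largest block for λ = 6 has size 3.
Step 3 — with total size 4, 2 blocks, and largest block 3, the block sizes (in nonincreasing order) are [3, 1].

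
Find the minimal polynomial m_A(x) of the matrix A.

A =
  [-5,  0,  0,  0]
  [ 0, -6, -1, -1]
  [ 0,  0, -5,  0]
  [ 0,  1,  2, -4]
x^3 + 15*x^2 + 75*x + 125

The characteristic polynomial is χ_A(x) = (x + 5)^4, so the eigenvalues are known. The minimal polynomial is
  m_A(x) = Π_λ (x − λ)^{k_λ}
where k_λ is the size of the *largest* Jordan block for λ (equivalently, the smallest k with (A − λI)^k v = 0 for every generalised eigenvector v of λ).

  λ = -5: largest Jordan block has size 3, contributing (x + 5)^3

So m_A(x) = (x + 5)^3 = x^3 + 15*x^2 + 75*x + 125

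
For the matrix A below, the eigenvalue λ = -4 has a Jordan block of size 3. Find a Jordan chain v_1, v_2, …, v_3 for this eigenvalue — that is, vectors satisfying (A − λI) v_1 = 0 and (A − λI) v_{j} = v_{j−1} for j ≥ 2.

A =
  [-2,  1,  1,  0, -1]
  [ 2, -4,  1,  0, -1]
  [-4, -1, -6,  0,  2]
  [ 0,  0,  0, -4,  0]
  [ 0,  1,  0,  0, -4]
A Jordan chain for λ = -4 of length 3:
v_1 = (2, 0, -2, 0, 2)ᵀ
v_2 = (2, 2, -4, 0, 0)ᵀ
v_3 = (1, 0, 0, 0, 0)ᵀ

Let N = A − (-4)·I. We want v_3 with N^3 v_3 = 0 but N^2 v_3 ≠ 0; then v_{j-1} := N · v_j for j = 3, …, 2.

Pick v_3 = (1, 0, 0, 0, 0)ᵀ.
Then v_2 = N · v_3 = (2, 2, -4, 0, 0)ᵀ.
Then v_1 = N · v_2 = (2, 0, -2, 0, 2)ᵀ.

Sanity check: (A − (-4)·I) v_1 = (0, 0, 0, 0, 0)ᵀ = 0. ✓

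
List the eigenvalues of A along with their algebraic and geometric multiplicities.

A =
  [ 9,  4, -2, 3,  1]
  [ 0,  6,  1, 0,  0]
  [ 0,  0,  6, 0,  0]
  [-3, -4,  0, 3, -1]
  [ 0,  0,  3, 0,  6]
λ = 6: alg = 5, geom = 3

Step 1 — factor the characteristic polynomial to read off the algebraic multiplicities:
  χ_A(x) = (x - 6)^5

Step 2 — compute geometric multiplicities via the rank-nullity identity g(λ) = n − rank(A − λI):
  rank(A − (6)·I) = 2, so dim ker(A − (6)·I) = n − 2 = 3

Summary:
  λ = 6: algebraic multiplicity = 5, geometric multiplicity = 3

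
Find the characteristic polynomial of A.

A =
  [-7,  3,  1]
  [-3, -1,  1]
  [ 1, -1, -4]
x^3 + 12*x^2 + 48*x + 64

Expanding det(x·I − A) (e.g. by cofactor expansion or by noting that A is similar to its Jordan form J, which has the same characteristic polynomial as A) gives
  χ_A(x) = x^3 + 12*x^2 + 48*x + 64
which factors as (x + 4)^3. The eigenvalues (with algebraic multiplicities) are λ = -4 with multiplicity 3.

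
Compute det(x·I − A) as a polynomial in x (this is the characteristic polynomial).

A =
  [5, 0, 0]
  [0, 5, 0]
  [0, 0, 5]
x^3 - 15*x^2 + 75*x - 125

Expanding det(x·I − A) (e.g. by cofactor expansion or by noting that A is similar to its Jordan form J, which has the same characteristic polynomial as A) gives
  χ_A(x) = x^3 - 15*x^2 + 75*x - 125
which factors as (x - 5)^3. The eigenvalues (with algebraic multiplicities) are λ = 5 with multiplicity 3.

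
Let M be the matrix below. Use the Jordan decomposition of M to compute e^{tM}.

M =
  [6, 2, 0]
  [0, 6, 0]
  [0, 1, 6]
e^{tM} =
  [exp(6*t), 2*t*exp(6*t), 0]
  [0, exp(6*t), 0]
  [0, t*exp(6*t), exp(6*t)]

Strategy: write M = P · J · P⁻¹ where J is a Jordan canonical form, so e^{tM} = P · e^{tJ} · P⁻¹, and e^{tJ} can be computed block-by-block.

M has Jordan form
J =
  [6, 1, 0]
  [0, 6, 0]
  [0, 0, 6]
(up to reordering of blocks).

Per-block formulas:
  For a 1×1 block at λ = 6: exp(t · [6]) = [e^(6t)].
  For a 2×2 Jordan block J_2(6): exp(t · J_2(6)) = e^(6t)·(I + t·N), where N is the 2×2 nilpotent shift.

After assembling e^{tJ} and conjugating by P, we get:

e^{tM} =
  [exp(6*t), 2*t*exp(6*t), 0]
  [0, exp(6*t), 0]
  [0, t*exp(6*t), exp(6*t)]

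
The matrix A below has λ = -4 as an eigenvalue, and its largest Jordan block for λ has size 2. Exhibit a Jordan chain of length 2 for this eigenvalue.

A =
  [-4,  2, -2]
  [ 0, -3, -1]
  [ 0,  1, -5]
A Jordan chain for λ = -4 of length 2:
v_1 = (2, 1, 1)ᵀ
v_2 = (0, 1, 0)ᵀ

Let N = A − (-4)·I. We want v_2 with N^2 v_2 = 0 but N^1 v_2 ≠ 0; then v_{j-1} := N · v_j for j = 2, …, 2.

Pick v_2 = (0, 1, 0)ᵀ.
Then v_1 = N · v_2 = (2, 1, 1)ᵀ.

Sanity check: (A − (-4)·I) v_1 = (0, 0, 0)ᵀ = 0. ✓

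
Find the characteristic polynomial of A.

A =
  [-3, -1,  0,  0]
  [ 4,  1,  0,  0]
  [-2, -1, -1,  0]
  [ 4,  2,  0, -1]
x^4 + 4*x^3 + 6*x^2 + 4*x + 1

Expanding det(x·I − A) (e.g. by cofactor expansion or by noting that A is similar to its Jordan form J, which has the same characteristic polynomial as A) gives
  χ_A(x) = x^4 + 4*x^3 + 6*x^2 + 4*x + 1
which factors as (x + 1)^4. The eigenvalues (with algebraic multiplicities) are λ = -1 with multiplicity 4.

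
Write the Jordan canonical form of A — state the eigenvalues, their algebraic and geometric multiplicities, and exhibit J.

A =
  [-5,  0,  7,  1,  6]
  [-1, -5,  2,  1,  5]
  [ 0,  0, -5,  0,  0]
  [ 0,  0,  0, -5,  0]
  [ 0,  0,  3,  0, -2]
J_3(-5) ⊕ J_1(-5) ⊕ J_1(-2)

The characteristic polynomial is
  det(x·I − A) = x^5 + 22*x^4 + 190*x^3 + 800*x^2 + 1625*x + 1250 = (x + 2)*(x + 5)^4

Eigenvalues and multiplicities (the geometric multiplicity of λ is n − rank(A − λI), which equals the number of Jordan blocks for λ):
  λ = -5: algebraic multiplicity = 4, geometric multiplicity = 2
  λ = -2: algebraic multiplicity = 1, geometric multiplicity = 1

Determining the block sizes for each eigenvalue:
  λ = -5: with am = 4 and gm = 2, the partition is not yet determined (e.g. several partitions of 4 into 2 parts exist). Let N = A − (-5)·I. Computing rank(N^1) = 3, rank(N^2) = 2, rank(N^3) = 1; the number of blocks of size ≥ j is rank(N^{j−1}) − rank(N^j), giving [2, 1, 1]. So we have 1 block(s) of size 3, 1 block(s) of size 1 → block sizes [3, 1]
  λ = -2: one block (gm = 1), so the single block has size am = 1 → block sizes [1]

Assembling the blocks gives a Jordan form
J =
  [-5,  1,  0,  0,  0]
  [ 0, -5,  1,  0,  0]
  [ 0,  0, -5,  0,  0]
  [ 0,  0,  0, -5,  0]
  [ 0,  0,  0,  0, -2]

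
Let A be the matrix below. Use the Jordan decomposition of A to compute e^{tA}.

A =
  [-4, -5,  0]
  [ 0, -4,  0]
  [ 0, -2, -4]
e^{tA} =
  [exp(-4*t), -5*t*exp(-4*t), 0]
  [0, exp(-4*t), 0]
  [0, -2*t*exp(-4*t), exp(-4*t)]

Strategy: write A = P · J · P⁻¹ where J is a Jordan canonical form, so e^{tA} = P · e^{tJ} · P⁻¹, and e^{tJ} can be computed block-by-block.

A has Jordan form
J =
  [-4,  1,  0]
  [ 0, -4,  0]
  [ 0,  0, -4]
(up to reordering of blocks).

Per-block formulas:
  For a 1×1 block at λ = -4: exp(t · [-4]) = [e^(-4t)].
  For a 2×2 Jordan block J_2(-4): exp(t · J_2(-4)) = e^(-4t)·(I + t·N), where N is the 2×2 nilpotent shift.

After assembling e^{tJ} and conjugating by P, we get:

e^{tA} =
  [exp(-4*t), -5*t*exp(-4*t), 0]
  [0, exp(-4*t), 0]
  [0, -2*t*exp(-4*t), exp(-4*t)]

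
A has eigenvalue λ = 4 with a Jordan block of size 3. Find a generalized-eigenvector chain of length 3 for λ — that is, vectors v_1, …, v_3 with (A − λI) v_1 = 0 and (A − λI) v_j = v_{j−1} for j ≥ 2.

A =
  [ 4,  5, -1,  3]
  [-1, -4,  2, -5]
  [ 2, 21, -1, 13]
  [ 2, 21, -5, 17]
A Jordan chain for λ = 4 of length 3:
v_1 = (-1, 2, -5, -5)ᵀ
v_2 = (0, -1, 2, 2)ᵀ
v_3 = (1, 0, 0, 0)ᵀ

Let N = A − (4)·I. We want v_3 with N^3 v_3 = 0 but N^2 v_3 ≠ 0; then v_{j-1} := N · v_j for j = 3, …, 2.

Pick v_3 = (1, 0, 0, 0)ᵀ.
Then v_2 = N · v_3 = (0, -1, 2, 2)ᵀ.
Then v_1 = N · v_2 = (-1, 2, -5, -5)ᵀ.

Sanity check: (A − (4)·I) v_1 = (0, 0, 0, 0)ᵀ = 0. ✓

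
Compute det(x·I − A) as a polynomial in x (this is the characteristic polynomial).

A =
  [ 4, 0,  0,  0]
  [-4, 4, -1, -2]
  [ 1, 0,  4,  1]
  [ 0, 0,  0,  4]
x^4 - 16*x^3 + 96*x^2 - 256*x + 256

Expanding det(x·I − A) (e.g. by cofactor expansion or by noting that A is similar to its Jordan form J, which has the same characteristic polynomial as A) gives
  χ_A(x) = x^4 - 16*x^3 + 96*x^2 - 256*x + 256
which factors as (x - 4)^4. The eigenvalues (with algebraic multiplicities) are λ = 4 with multiplicity 4.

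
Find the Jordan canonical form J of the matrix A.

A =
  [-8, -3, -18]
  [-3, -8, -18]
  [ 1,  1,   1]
J_2(-5) ⊕ J_1(-5)

The characteristic polynomial is
  det(x·I − A) = x^3 + 15*x^2 + 75*x + 125 = (x + 5)^3

Eigenvalues and multiplicities (the geometric multiplicity of λ is n − rank(A − λI), which equals the number of Jordan blocks for λ):
  λ = -5: algebraic multiplicity = 3, geometric multiplicity = 2

Determining the block sizes for each eigenvalue:
  λ = -5: 2 blocks summing to 3 forces exactly one block of size 2 and the rest size 1 → block sizes [2, 1]

Assembling the blocks gives a Jordan form
J =
  [-5,  1,  0]
  [ 0, -5,  0]
  [ 0,  0, -5]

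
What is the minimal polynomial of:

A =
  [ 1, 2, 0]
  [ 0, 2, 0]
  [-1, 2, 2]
x^2 - 3*x + 2

The characteristic polynomial is χ_A(x) = (x - 2)^2*(x - 1), so the eigenvalues are known. The minimal polynomial is
  m_A(x) = Π_λ (x − λ)^{k_λ}
where k_λ is the size of the *largest* Jordan block for λ (equivalently, the smallest k with (A − λI)^k v = 0 for every generalised eigenvector v of λ).

  λ = 1: largest Jordan block has size 1, contributing (x − 1)
  λ = 2: largest Jordan block has size 1, contributing (x − 2)

So m_A(x) = (x - 2)*(x - 1) = x^2 - 3*x + 2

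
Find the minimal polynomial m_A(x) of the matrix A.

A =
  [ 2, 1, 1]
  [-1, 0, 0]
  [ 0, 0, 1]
x^3 - 3*x^2 + 3*x - 1

The characteristic polynomial is χ_A(x) = (x - 1)^3, so the eigenvalues are known. The minimal polynomial is
  m_A(x) = Π_λ (x − λ)^{k_λ}
where k_λ is the size of the *largest* Jordan block for λ (equivalently, the smallest k with (A − λI)^k v = 0 for every generalised eigenvector v of λ).

  λ = 1: largest Jordan block has size 3, contributing (x − 1)^3

So m_A(x) = (x - 1)^3 = x^3 - 3*x^2 + 3*x - 1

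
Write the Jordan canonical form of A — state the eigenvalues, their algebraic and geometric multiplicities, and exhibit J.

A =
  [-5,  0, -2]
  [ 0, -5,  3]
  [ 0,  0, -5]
J_2(-5) ⊕ J_1(-5)

The characteristic polynomial is
  det(x·I − A) = x^3 + 15*x^2 + 75*x + 125 = (x + 5)^3

Eigenvalues and multiplicities (the geometric multiplicity of λ is n − rank(A − λI), which equals the number of Jordan blocks for λ):
  λ = -5: algebraic multiplicity = 3, geometric multiplicity = 2

Determining the block sizes for each eigenvalue:
  λ = -5: 2 blocks summing to 3 forces exactly one block of size 2 and the rest size 1 → block sizes [2, 1]

Assembling the blocks gives a Jordan form
J =
  [-5,  1,  0]
  [ 0, -5,  0]
  [ 0,  0, -5]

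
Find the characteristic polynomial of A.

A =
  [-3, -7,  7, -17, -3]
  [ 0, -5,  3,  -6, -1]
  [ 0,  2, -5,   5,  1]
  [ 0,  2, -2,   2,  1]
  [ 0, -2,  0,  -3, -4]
x^5 + 15*x^4 + 90*x^3 + 270*x^2 + 405*x + 243

Expanding det(x·I − A) (e.g. by cofactor expansion or by noting that A is similar to its Jordan form J, which has the same characteristic polynomial as A) gives
  χ_A(x) = x^5 + 15*x^4 + 90*x^3 + 270*x^2 + 405*x + 243
which factors as (x + 3)^5. The eigenvalues (with algebraic multiplicities) are λ = -3 with multiplicity 5.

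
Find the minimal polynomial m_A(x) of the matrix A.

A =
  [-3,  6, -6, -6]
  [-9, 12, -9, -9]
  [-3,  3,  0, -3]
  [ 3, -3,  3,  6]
x^2 - 9*x + 18

The characteristic polynomial is χ_A(x) = (x - 6)*(x - 3)^3, so the eigenvalues are known. The minimal polynomial is
  m_A(x) = Π_λ (x − λ)^{k_λ}
where k_λ is the size of the *largest* Jordan block for λ (equivalently, the smallest k with (A − λI)^k v = 0 for every generalised eigenvector v of λ).

  λ = 3: largest Jordan block has size 1, contributing (x − 3)
  λ = 6: largest Jordan block has size 1, contributing (x − 6)

So m_A(x) = (x - 6)*(x - 3) = x^2 - 9*x + 18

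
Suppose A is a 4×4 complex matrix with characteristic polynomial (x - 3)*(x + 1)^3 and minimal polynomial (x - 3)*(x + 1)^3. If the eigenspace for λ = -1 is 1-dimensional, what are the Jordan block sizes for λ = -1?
Block sizes for λ = -1: [3]

Step 1 — from the characteristic polynomial, algebraic multiplicity of λ = -1 is 3. From dim ker(A − (-1)·I) = 1, there are exactly 1 Jordan blocks for λ = -1.
Step 2 — from the minimal polynomial, the factor (x + 1)^3 tells us the largest block for λ = -1 has size 3.
Step 3 — with total size 3, 1 blocks, and largest block 3, the block sizes (in nonincreasing order) are [3].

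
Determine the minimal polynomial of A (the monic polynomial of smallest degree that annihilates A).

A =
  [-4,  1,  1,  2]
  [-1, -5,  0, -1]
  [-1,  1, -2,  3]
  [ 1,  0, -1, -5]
x^2 + 8*x + 16

The characteristic polynomial is χ_A(x) = (x + 4)^4, so the eigenvalues are known. The minimal polynomial is
  m_A(x) = Π_λ (x − λ)^{k_λ}
where k_λ is the size of the *largest* Jordan block for λ (equivalently, the smallest k with (A − λI)^k v = 0 for every generalised eigenvector v of λ).

  λ = -4: largest Jordan block has size 2, contributing (x + 4)^2

So m_A(x) = (x + 4)^2 = x^2 + 8*x + 16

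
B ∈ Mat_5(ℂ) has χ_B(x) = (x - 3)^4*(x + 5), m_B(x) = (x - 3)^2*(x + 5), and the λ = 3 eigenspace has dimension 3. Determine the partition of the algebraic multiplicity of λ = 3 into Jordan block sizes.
Block sizes for λ = 3: [2, 1, 1]

Step 1 — from the characteristic polynomial, algebraic multiplicity of λ = 3 is 4. From dim ker(B − (3)·I) = 3, there are exactly 3 Jordan blocks for λ = 3.
Step 2 — from the minimal polynomial, the factor (x − 3)^2 tells us the largest block for λ = 3 has size 2.
Step 3 — with total size 4, 3 blocks, and largest block 2, the block sizes (in nonincreasing order) are [2, 1, 1].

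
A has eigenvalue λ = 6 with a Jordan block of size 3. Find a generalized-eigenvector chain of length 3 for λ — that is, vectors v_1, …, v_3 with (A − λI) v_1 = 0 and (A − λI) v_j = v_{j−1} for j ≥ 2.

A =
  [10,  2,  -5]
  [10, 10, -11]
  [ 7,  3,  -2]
A Jordan chain for λ = 6 of length 3:
v_1 = (1, 3, 2)ᵀ
v_2 = (4, 10, 7)ᵀ
v_3 = (1, 0, 0)ᵀ

Let N = A − (6)·I. We want v_3 with N^3 v_3 = 0 but N^2 v_3 ≠ 0; then v_{j-1} := N · v_j for j = 3, …, 2.

Pick v_3 = (1, 0, 0)ᵀ.
Then v_2 = N · v_3 = (4, 10, 7)ᵀ.
Then v_1 = N · v_2 = (1, 3, 2)ᵀ.

Sanity check: (A − (6)·I) v_1 = (0, 0, 0)ᵀ = 0. ✓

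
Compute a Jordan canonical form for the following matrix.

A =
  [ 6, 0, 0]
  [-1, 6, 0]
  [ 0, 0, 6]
J_2(6) ⊕ J_1(6)

The characteristic polynomial is
  det(x·I − A) = x^3 - 18*x^2 + 108*x - 216 = (x - 6)^3

Eigenvalues and multiplicities (the geometric multiplicity of λ is n − rank(A − λI), which equals the number of Jordan blocks for λ):
  λ = 6: algebraic multiplicity = 3, geometric multiplicity = 2

Determining the block sizes for each eigenvalue:
  λ = 6: 2 blocks summing to 3 forces exactly one block of size 2 and the rest size 1 → block sizes [2, 1]

Assembling the blocks gives a Jordan form
J =
  [6, 1, 0]
  [0, 6, 0]
  [0, 0, 6]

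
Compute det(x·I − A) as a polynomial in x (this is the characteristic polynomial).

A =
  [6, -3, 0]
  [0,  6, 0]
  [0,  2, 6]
x^3 - 18*x^2 + 108*x - 216

Expanding det(x·I − A) (e.g. by cofactor expansion or by noting that A is similar to its Jordan form J, which has the same characteristic polynomial as A) gives
  χ_A(x) = x^3 - 18*x^2 + 108*x - 216
which factors as (x - 6)^3. The eigenvalues (with algebraic multiplicities) are λ = 6 with multiplicity 3.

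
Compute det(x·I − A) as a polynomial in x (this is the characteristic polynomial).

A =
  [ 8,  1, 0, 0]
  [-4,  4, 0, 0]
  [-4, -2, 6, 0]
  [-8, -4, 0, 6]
x^4 - 24*x^3 + 216*x^2 - 864*x + 1296

Expanding det(x·I − A) (e.g. by cofactor expansion or by noting that A is similar to its Jordan form J, which has the same characteristic polynomial as A) gives
  χ_A(x) = x^4 - 24*x^3 + 216*x^2 - 864*x + 1296
which factors as (x - 6)^4. The eigenvalues (with algebraic multiplicities) are λ = 6 with multiplicity 4.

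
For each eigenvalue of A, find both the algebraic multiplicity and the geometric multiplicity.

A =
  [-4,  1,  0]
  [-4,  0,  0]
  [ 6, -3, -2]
λ = -2: alg = 3, geom = 2

Step 1 — factor the characteristic polynomial to read off the algebraic multiplicities:
  χ_A(x) = (x + 2)^3

Step 2 — compute geometric multiplicities via the rank-nullity identity g(λ) = n − rank(A − λI):
  rank(A − (-2)·I) = 1, so dim ker(A − (-2)·I) = n − 1 = 2

Summary:
  λ = -2: algebraic multiplicity = 3, geometric multiplicity = 2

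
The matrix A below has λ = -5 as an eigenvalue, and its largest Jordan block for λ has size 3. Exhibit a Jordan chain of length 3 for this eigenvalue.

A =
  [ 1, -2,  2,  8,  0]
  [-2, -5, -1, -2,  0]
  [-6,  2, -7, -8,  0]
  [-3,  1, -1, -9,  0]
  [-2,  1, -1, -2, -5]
A Jordan chain for λ = -5 of length 3:
v_1 = (4, 0, -4, -2, -2)ᵀ
v_2 = (6, -2, -6, -3, -2)ᵀ
v_3 = (1, 0, 0, 0, 0)ᵀ

Let N = A − (-5)·I. We want v_3 with N^3 v_3 = 0 but N^2 v_3 ≠ 0; then v_{j-1} := N · v_j for j = 3, …, 2.

Pick v_3 = (1, 0, 0, 0, 0)ᵀ.
Then v_2 = N · v_3 = (6, -2, -6, -3, -2)ᵀ.
Then v_1 = N · v_2 = (4, 0, -4, -2, -2)ᵀ.

Sanity check: (A − (-5)·I) v_1 = (0, 0, 0, 0, 0)ᵀ = 0. ✓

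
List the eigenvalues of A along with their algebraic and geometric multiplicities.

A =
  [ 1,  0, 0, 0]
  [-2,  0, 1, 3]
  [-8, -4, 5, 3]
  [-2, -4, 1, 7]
λ = 1: alg = 1, geom = 1; λ = 4: alg = 3, geom = 2

Step 1 — factor the characteristic polynomial to read off the algebraic multiplicities:
  χ_A(x) = (x - 4)^3*(x - 1)

Step 2 — compute geometric multiplicities via the rank-nullity identity g(λ) = n − rank(A − λI):
  rank(A − (1)·I) = 3, so dim ker(A − (1)·I) = n − 3 = 1
  rank(A − (4)·I) = 2, so dim ker(A − (4)·I) = n − 2 = 2

Summary:
  λ = 1: algebraic multiplicity = 1, geometric multiplicity = 1
  λ = 4: algebraic multiplicity = 3, geometric multiplicity = 2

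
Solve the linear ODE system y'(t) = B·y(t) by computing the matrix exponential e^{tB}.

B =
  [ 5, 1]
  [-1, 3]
e^{tB} =
  [t*exp(4*t) + exp(4*t), t*exp(4*t)]
  [-t*exp(4*t), -t*exp(4*t) + exp(4*t)]

Strategy: write B = P · J · P⁻¹ where J is a Jordan canonical form, so e^{tB} = P · e^{tJ} · P⁻¹, and e^{tJ} can be computed block-by-block.

B has Jordan form
J =
  [4, 1]
  [0, 4]
(up to reordering of blocks).

Per-block formulas:
  For a 2×2 Jordan block J_2(4): exp(t · J_2(4)) = e^(4t)·(I + t·N), where N is the 2×2 nilpotent shift.

After assembling e^{tJ} and conjugating by P, we get:

e^{tB} =
  [t*exp(4*t) + exp(4*t), t*exp(4*t)]
  [-t*exp(4*t), -t*exp(4*t) + exp(4*t)]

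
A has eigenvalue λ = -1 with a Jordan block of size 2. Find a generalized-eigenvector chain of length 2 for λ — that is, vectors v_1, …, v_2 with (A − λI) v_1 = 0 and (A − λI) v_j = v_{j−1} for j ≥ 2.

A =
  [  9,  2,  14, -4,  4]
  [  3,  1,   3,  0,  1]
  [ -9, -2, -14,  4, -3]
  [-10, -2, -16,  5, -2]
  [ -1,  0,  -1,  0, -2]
A Jordan chain for λ = -1 of length 2:
v_1 = (2, -1, -1, 0, -1)ᵀ
v_2 = (2, -2, -1, 0, 0)ᵀ

Let N = A − (-1)·I. We want v_2 with N^2 v_2 = 0 but N^1 v_2 ≠ 0; then v_{j-1} := N · v_j for j = 2, …, 2.

Pick v_2 = (2, -2, -1, 0, 0)ᵀ.
Then v_1 = N · v_2 = (2, -1, -1, 0, -1)ᵀ.

Sanity check: (A − (-1)·I) v_1 = (0, 0, 0, 0, 0)ᵀ = 0. ✓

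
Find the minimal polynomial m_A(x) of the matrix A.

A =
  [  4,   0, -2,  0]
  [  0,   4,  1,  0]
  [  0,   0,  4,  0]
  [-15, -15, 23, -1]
x^3 - 7*x^2 + 8*x + 16

The characteristic polynomial is χ_A(x) = (x - 4)^3*(x + 1), so the eigenvalues are known. The minimal polynomial is
  m_A(x) = Π_λ (x − λ)^{k_λ}
where k_λ is the size of the *largest* Jordan block for λ (equivalently, the smallest k with (A − λI)^k v = 0 for every generalised eigenvector v of λ).

  λ = -1: largest Jordan block has size 1, contributing (x + 1)
  λ = 4: largest Jordan block has size 2, contributing (x − 4)^2

So m_A(x) = (x - 4)^2*(x + 1) = x^3 - 7*x^2 + 8*x + 16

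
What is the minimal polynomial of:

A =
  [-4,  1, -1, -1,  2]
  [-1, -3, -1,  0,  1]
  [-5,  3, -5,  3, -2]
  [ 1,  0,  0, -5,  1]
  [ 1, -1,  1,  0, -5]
x^4 + 18*x^3 + 121*x^2 + 360*x + 400

The characteristic polynomial is χ_A(x) = (x + 4)^3*(x + 5)^2, so the eigenvalues are known. The minimal polynomial is
  m_A(x) = Π_λ (x − λ)^{k_λ}
where k_λ is the size of the *largest* Jordan block for λ (equivalently, the smallest k with (A − λI)^k v = 0 for every generalised eigenvector v of λ).

  λ = -5: largest Jordan block has size 2, contributing (x + 5)^2
  λ = -4: largest Jordan block has size 2, contributing (x + 4)^2

So m_A(x) = (x + 4)^2*(x + 5)^2 = x^4 + 18*x^3 + 121*x^2 + 360*x + 400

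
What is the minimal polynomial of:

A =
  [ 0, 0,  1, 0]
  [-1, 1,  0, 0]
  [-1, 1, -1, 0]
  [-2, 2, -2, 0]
x^3

The characteristic polynomial is χ_A(x) = x^4, so the eigenvalues are known. The minimal polynomial is
  m_A(x) = Π_λ (x − λ)^{k_λ}
where k_λ is the size of the *largest* Jordan block for λ (equivalently, the smallest k with (A − λI)^k v = 0 for every generalised eigenvector v of λ).

  λ = 0: largest Jordan block has size 3, contributing (x − 0)^3

So m_A(x) = x^3 = x^3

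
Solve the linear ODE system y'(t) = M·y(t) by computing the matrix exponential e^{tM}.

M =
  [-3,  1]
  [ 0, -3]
e^{tM} =
  [exp(-3*t), t*exp(-3*t)]
  [0, exp(-3*t)]

Strategy: write M = P · J · P⁻¹ where J is a Jordan canonical form, so e^{tM} = P · e^{tJ} · P⁻¹, and e^{tJ} can be computed block-by-block.

M has Jordan form
J =
  [-3,  1]
  [ 0, -3]
(up to reordering of blocks).

Per-block formulas:
  For a 2×2 Jordan block J_2(-3): exp(t · J_2(-3)) = e^(-3t)·(I + t·N), where N is the 2×2 nilpotent shift.

After assembling e^{tJ} and conjugating by P, we get:

e^{tM} =
  [exp(-3*t), t*exp(-3*t)]
  [0, exp(-3*t)]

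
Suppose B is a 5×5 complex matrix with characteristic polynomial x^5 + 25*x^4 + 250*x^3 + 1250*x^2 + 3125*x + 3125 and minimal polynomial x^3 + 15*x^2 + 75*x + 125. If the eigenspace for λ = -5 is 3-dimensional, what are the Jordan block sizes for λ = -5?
Block sizes for λ = -5: [3, 1, 1]

Step 1 — from the characteristic polynomial, algebraic multiplicity of λ = -5 is 5. From dim ker(B − (-5)·I) = 3, there are exactly 3 Jordan blocks for λ = -5.
Step 2 — from the minimal polynomial, the factor (x + 5)^3 tells us the largest block for λ = -5 has size 3.
Step 3 — with total size 5, 3 blocks, and largest block 3, the block sizes (in nonincreasing order) are [3, 1, 1].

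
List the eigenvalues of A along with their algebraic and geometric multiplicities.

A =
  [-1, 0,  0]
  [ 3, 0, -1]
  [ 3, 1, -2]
λ = -1: alg = 3, geom = 2

Step 1 — factor the characteristic polynomial to read off the algebraic multiplicities:
  χ_A(x) = (x + 1)^3

Step 2 — compute geometric multiplicities via the rank-nullity identity g(λ) = n − rank(A − λI):
  rank(A − (-1)·I) = 1, so dim ker(A − (-1)·I) = n − 1 = 2

Summary:
  λ = -1: algebraic multiplicity = 3, geometric multiplicity = 2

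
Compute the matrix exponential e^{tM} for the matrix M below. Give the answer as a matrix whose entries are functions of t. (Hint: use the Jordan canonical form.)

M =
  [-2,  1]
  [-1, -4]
e^{tM} =
  [t*exp(-3*t) + exp(-3*t), t*exp(-3*t)]
  [-t*exp(-3*t), -t*exp(-3*t) + exp(-3*t)]

Strategy: write M = P · J · P⁻¹ where J is a Jordan canonical form, so e^{tM} = P · e^{tJ} · P⁻¹, and e^{tJ} can be computed block-by-block.

M has Jordan form
J =
  [-3,  1]
  [ 0, -3]
(up to reordering of blocks).

Per-block formulas:
  For a 2×2 Jordan block J_2(-3): exp(t · J_2(-3)) = e^(-3t)·(I + t·N), where N is the 2×2 nilpotent shift.

After assembling e^{tJ} and conjugating by P, we get:

e^{tM} =
  [t*exp(-3*t) + exp(-3*t), t*exp(-3*t)]
  [-t*exp(-3*t), -t*exp(-3*t) + exp(-3*t)]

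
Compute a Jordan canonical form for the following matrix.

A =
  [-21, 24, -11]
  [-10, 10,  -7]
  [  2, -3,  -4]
J_3(-5)

The characteristic polynomial is
  det(x·I − A) = x^3 + 15*x^2 + 75*x + 125 = (x + 5)^3

Eigenvalues and multiplicities (the geometric multiplicity of λ is n − rank(A − λI), which equals the number of Jordan blocks for λ):
  λ = -5: algebraic multiplicity = 3, geometric multiplicity = 1

Determining the block sizes for each eigenvalue:
  λ = -5: one block (gm = 1), so the single block has size am = 3 → block sizes [3]

Assembling the blocks gives a Jordan form
J =
  [-5,  1,  0]
  [ 0, -5,  1]
  [ 0,  0, -5]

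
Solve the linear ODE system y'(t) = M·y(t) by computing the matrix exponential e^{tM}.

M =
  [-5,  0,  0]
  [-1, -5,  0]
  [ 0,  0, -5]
e^{tM} =
  [exp(-5*t), 0, 0]
  [-t*exp(-5*t), exp(-5*t), 0]
  [0, 0, exp(-5*t)]

Strategy: write M = P · J · P⁻¹ where J is a Jordan canonical form, so e^{tM} = P · e^{tJ} · P⁻¹, and e^{tJ} can be computed block-by-block.

M has Jordan form
J =
  [-5,  1,  0]
  [ 0, -5,  0]
  [ 0,  0, -5]
(up to reordering of blocks).

Per-block formulas:
  For a 1×1 block at λ = -5: exp(t · [-5]) = [e^(-5t)].
  For a 2×2 Jordan block J_2(-5): exp(t · J_2(-5)) = e^(-5t)·(I + t·N), where N is the 2×2 nilpotent shift.

After assembling e^{tJ} and conjugating by P, we get:

e^{tM} =
  [exp(-5*t), 0, 0]
  [-t*exp(-5*t), exp(-5*t), 0]
  [0, 0, exp(-5*t)]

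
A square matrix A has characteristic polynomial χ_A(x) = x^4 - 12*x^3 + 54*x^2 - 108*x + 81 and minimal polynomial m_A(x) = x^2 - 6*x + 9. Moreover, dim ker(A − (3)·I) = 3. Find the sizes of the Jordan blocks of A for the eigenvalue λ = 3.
Block sizes for λ = 3: [2, 1, 1]

Step 1 — from the characteristic polynomial, algebraic multiplicity of λ = 3 is 4. From dim ker(A − (3)·I) = 3, there are exactly 3 Jordan blocks for λ = 3.
Step 2 — from the minimal polynomial, the factor (x − 3)^2 tells us the largest block for λ = 3 has size 2.
Step 3 — with total size 4, 3 blocks, and largest block 2, the block sizes (in nonincreasing order) are [2, 1, 1].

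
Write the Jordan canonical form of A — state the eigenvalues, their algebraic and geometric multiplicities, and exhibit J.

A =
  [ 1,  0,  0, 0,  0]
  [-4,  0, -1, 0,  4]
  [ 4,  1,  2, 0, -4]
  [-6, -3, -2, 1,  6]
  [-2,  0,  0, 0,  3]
J_3(1) ⊕ J_1(1) ⊕ J_1(3)

The characteristic polynomial is
  det(x·I − A) = x^5 - 7*x^4 + 18*x^3 - 22*x^2 + 13*x - 3 = (x - 3)*(x - 1)^4

Eigenvalues and multiplicities (the geometric multiplicity of λ is n − rank(A − λI), which equals the number of Jordan blocks for λ):
  λ = 1: algebraic multiplicity = 4, geometric multiplicity = 2
  λ = 3: algebraic multiplicity = 1, geometric multiplicity = 1

Determining the block sizes for each eigenvalue:
  λ = 1: with am = 4 and gm = 2, the partition is not yet determined (e.g. several partitions of 4 into 2 parts exist). Let N = A − (1)·I. Computing rank(N^1) = 3, rank(N^2) = 2, rank(N^3) = 1; the number of blocks of size ≥ j is rank(N^{j−1}) − rank(N^j), giving [2, 1, 1]. So we have 1 block(s) of size 3, 1 block(s) of size 1 → block sizes [3, 1]
  λ = 3: one block (gm = 1), so the single block has size am = 1 → block sizes [1]

Assembling the blocks gives a Jordan form
J =
  [1, 1, 0, 0, 0]
  [0, 1, 1, 0, 0]
  [0, 0, 1, 0, 0]
  [0, 0, 0, 1, 0]
  [0, 0, 0, 0, 3]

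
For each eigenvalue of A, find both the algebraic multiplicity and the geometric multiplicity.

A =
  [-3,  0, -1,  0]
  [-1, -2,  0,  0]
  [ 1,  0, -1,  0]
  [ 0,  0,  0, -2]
λ = -2: alg = 4, geom = 2

Step 1 — factor the characteristic polynomial to read off the algebraic multiplicities:
  χ_A(x) = (x + 2)^4

Step 2 — compute geometric multiplicities via the rank-nullity identity g(λ) = n − rank(A − λI):
  rank(A − (-2)·I) = 2, so dim ker(A − (-2)·I) = n − 2 = 2

Summary:
  λ = -2: algebraic multiplicity = 4, geometric multiplicity = 2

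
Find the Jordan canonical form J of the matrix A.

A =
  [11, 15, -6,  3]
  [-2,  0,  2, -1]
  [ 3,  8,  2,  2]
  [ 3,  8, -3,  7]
J_3(5) ⊕ J_1(5)

The characteristic polynomial is
  det(x·I − A) = x^4 - 20*x^3 + 150*x^2 - 500*x + 625 = (x - 5)^4

Eigenvalues and multiplicities (the geometric multiplicity of λ is n − rank(A − λI), which equals the number of Jordan blocks for λ):
  λ = 5: algebraic multiplicity = 4, geometric multiplicity = 2

Determining the block sizes for each eigenvalue:
  λ = 5: with am = 4 and gm = 2, the partition is not yet determined (e.g. several partitions of 4 into 2 parts exist). Let N = A − (5)·I. Computing rank(N^1) = 2, rank(N^2) = 1, rank(N^3) = 0; the number of blocks of size ≥ j is rank(N^{j−1}) − rank(N^j), giving [2, 1, 1]. So we have 1 block(s) of size 3, 1 block(s) of size 1 → block sizes [3, 1]

Assembling the blocks gives a Jordan form
J =
  [5, 1, 0, 0]
  [0, 5, 1, 0]
  [0, 0, 5, 0]
  [0, 0, 0, 5]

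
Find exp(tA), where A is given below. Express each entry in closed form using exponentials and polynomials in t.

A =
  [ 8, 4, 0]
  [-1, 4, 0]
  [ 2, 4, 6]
e^{tA} =
  [2*t*exp(6*t) + exp(6*t), 4*t*exp(6*t), 0]
  [-t*exp(6*t), -2*t*exp(6*t) + exp(6*t), 0]
  [2*t*exp(6*t), 4*t*exp(6*t), exp(6*t)]

Strategy: write A = P · J · P⁻¹ where J is a Jordan canonical form, so e^{tA} = P · e^{tJ} · P⁻¹, and e^{tJ} can be computed block-by-block.

A has Jordan form
J =
  [6, 1, 0]
  [0, 6, 0]
  [0, 0, 6]
(up to reordering of blocks).

Per-block formulas:
  For a 2×2 Jordan block J_2(6): exp(t · J_2(6)) = e^(6t)·(I + t·N), where N is the 2×2 nilpotent shift.
  For a 1×1 block at λ = 6: exp(t · [6]) = [e^(6t)].

After assembling e^{tJ} and conjugating by P, we get:

e^{tA} =
  [2*t*exp(6*t) + exp(6*t), 4*t*exp(6*t), 0]
  [-t*exp(6*t), -2*t*exp(6*t) + exp(6*t), 0]
  [2*t*exp(6*t), 4*t*exp(6*t), exp(6*t)]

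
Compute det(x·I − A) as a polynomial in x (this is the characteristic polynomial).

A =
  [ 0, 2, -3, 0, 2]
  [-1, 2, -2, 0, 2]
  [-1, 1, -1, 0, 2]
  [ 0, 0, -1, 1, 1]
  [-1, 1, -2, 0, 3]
x^5 - 5*x^4 + 10*x^3 - 10*x^2 + 5*x - 1

Expanding det(x·I − A) (e.g. by cofactor expansion or by noting that A is similar to its Jordan form J, which has the same characteristic polynomial as A) gives
  χ_A(x) = x^5 - 5*x^4 + 10*x^3 - 10*x^2 + 5*x - 1
which factors as (x - 1)^5. The eigenvalues (with algebraic multiplicities) are λ = 1 with multiplicity 5.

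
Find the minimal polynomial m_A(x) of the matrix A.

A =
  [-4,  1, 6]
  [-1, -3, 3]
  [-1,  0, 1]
x^3 + 6*x^2 + 12*x + 8

The characteristic polynomial is χ_A(x) = (x + 2)^3, so the eigenvalues are known. The minimal polynomial is
  m_A(x) = Π_λ (x − λ)^{k_λ}
where k_λ is the size of the *largest* Jordan block for λ (equivalently, the smallest k with (A − λI)^k v = 0 for every generalised eigenvector v of λ).

  λ = -2: largest Jordan block has size 3, contributing (x + 2)^3

So m_A(x) = (x + 2)^3 = x^3 + 6*x^2 + 12*x + 8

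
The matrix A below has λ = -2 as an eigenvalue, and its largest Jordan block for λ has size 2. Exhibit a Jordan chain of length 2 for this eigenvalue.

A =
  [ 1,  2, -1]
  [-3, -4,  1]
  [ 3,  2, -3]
A Jordan chain for λ = -2 of length 2:
v_1 = (3, -3, 3)ᵀ
v_2 = (1, 0, 0)ᵀ

Let N = A − (-2)·I. We want v_2 with N^2 v_2 = 0 but N^1 v_2 ≠ 0; then v_{j-1} := N · v_j for j = 2, …, 2.

Pick v_2 = (1, 0, 0)ᵀ.
Then v_1 = N · v_2 = (3, -3, 3)ᵀ.

Sanity check: (A − (-2)·I) v_1 = (0, 0, 0)ᵀ = 0. ✓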